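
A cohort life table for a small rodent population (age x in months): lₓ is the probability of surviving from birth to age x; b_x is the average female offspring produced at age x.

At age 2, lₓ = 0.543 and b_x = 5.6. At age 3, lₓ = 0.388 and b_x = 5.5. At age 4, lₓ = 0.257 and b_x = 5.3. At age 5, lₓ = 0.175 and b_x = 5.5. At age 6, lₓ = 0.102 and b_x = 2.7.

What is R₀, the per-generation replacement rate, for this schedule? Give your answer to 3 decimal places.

7.775

R₀ = Σ lₓ b_x:
  age 2: 0.543 × 5.6 = 3.0408
  age 3: 0.388 × 5.5 = 2.1340
  age 4: 0.257 × 5.3 = 1.3621
  age 5: 0.175 × 5.5 = 0.9625
  age 6: 0.102 × 2.7 = 0.2754
R₀ = 3.0408 + 2.1340 + 1.3621 + 0.9625 + 0.2754 = 7.7748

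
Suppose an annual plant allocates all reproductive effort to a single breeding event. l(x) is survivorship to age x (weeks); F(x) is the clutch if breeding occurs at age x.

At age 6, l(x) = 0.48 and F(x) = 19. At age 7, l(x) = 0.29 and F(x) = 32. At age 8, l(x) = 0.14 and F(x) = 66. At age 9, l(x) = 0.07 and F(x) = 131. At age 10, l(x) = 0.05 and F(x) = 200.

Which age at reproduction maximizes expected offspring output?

Expected offspring if breeding at age x = l(x) × F(x):
  age 6: 0.48 × 19 = 9.120
  age 7: 0.29 × 32 = 9.280
  age 8: 0.14 × 66 = 9.240
  age 9: 0.07 × 131 = 9.170
  age 10: 0.05 × 200 = 10.000
Maximum at age 10 (10.000).

10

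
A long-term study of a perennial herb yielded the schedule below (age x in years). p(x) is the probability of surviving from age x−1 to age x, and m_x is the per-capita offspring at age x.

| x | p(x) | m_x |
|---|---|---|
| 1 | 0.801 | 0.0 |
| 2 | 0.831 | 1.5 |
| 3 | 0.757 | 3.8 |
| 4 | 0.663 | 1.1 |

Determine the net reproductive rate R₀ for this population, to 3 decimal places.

3.281

Survivorship from birth: l_x = p_1·p_2·…·p_x.
  l_1 = 0.80100
  l_2 = 0.66563
  l_3 = 0.50388
  l_4 = 0.33407
R₀ = Σ l_x m_x:
  age 1: 0.80100 × 0.0 = 0.0000
  age 2: 0.66563 × 1.5 = 0.9984
  age 3: 0.50388 × 3.8 = 1.9147
  age 4: 0.33407 × 1.1 = 0.3675
R₀ = 0.0000 + 0.9984 + 1.9147 + 0.3675 = 3.2807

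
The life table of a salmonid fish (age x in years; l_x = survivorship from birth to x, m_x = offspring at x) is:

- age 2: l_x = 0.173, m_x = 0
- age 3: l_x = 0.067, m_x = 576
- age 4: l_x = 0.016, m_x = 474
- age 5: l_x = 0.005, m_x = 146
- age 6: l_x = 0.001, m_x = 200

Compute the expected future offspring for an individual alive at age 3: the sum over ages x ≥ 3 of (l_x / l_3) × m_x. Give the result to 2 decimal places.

703.07

l_3 = 0.067. Conditional survival from age 3 to x is l_x / l_3.
  x=3: (0.067/0.067) × 576 = 576.0000
  x=4: (0.016/0.067) × 474 = 113.1940
  x=5: (0.005/0.067) × 146 = 10.8955
  x=6: (0.001/0.067) × 200 = 2.9851
Sum = 576.0000 + 113.1940 + 10.8955 + 2.9851 = 703.0746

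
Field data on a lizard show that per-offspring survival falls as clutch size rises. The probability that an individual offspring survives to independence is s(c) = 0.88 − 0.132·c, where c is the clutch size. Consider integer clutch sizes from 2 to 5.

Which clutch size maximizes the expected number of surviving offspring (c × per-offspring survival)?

Expected surviving offspring = c × s(c):
  c=2: 2 × 0.616 = 1.232
  c=3: 3 × 0.484 = 1.452
  c=4: 4 × 0.352 = 1.408
  c=5: 5 × 0.220 = 1.100
Maximum at c = 3 (1.452 surviving offspring).

3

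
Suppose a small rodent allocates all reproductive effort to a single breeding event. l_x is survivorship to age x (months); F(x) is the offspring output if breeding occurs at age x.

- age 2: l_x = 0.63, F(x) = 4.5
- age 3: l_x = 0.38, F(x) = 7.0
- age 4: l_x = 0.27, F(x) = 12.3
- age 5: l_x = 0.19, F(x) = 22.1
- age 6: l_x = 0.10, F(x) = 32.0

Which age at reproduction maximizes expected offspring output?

5

Expected offspring if breeding at age x = l_x × F(x):
  age 2: 0.63 × 4.5 = 2.835
  age 3: 0.38 × 7.0 = 2.660
  age 4: 0.27 × 12.3 = 3.321
  age 5: 0.19 × 22.1 = 4.199
  age 6: 0.10 × 32.0 = 3.200
Maximum at age 5 (4.199).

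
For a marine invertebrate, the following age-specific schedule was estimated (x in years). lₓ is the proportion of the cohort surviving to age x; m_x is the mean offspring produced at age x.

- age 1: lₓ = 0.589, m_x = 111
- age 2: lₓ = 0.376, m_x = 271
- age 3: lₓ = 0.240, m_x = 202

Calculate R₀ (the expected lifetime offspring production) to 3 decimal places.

215.755

R₀ = Σ lₓ m_x:
  age 1: 0.589 × 111 = 65.3790
  age 2: 0.376 × 271 = 101.8960
  age 3: 0.240 × 202 = 48.4800
R₀ = 65.3790 + 101.8960 + 48.4800 = 215.7550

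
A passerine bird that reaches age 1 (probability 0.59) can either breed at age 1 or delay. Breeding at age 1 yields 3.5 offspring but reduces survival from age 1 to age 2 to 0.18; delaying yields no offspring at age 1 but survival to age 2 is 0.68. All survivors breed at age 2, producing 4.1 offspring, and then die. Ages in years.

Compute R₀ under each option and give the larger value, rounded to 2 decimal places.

breed at age 1: R₀ = 0.59 × (3.5 + 0.18 × 4.1) = 0.59 × 4.2380 = 2.5004
delay to age 2: R₀ = 0.59 × (0.68 × 4.1) = 0.59 × 2.7880 = 1.6449
Higher: breed at age 1 (2.5004).

2.50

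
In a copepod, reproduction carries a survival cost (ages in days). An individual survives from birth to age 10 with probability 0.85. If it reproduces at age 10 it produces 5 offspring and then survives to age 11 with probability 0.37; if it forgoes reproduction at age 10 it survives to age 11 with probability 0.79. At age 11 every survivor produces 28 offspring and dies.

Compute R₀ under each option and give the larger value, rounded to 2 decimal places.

18.80

breed at age 10: R₀ = 0.85 × (5 + 0.37 × 28) = 0.85 × 15.3600 = 13.0560
delay to age 11: R₀ = 0.85 × (0.79 × 28) = 0.85 × 22.1200 = 18.8020
Higher: delay to age 11 (18.8020).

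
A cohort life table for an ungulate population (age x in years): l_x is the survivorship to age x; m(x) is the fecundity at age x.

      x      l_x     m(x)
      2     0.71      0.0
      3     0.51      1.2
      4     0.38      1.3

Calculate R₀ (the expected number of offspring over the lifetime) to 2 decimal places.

1.11

R₀ = Σ l_x m(x):
  age 2: 0.71 × 0.0 = 0.0000
  age 3: 0.51 × 1.2 = 0.6120
  age 4: 0.38 × 1.3 = 0.4940
R₀ = 0.0000 + 0.6120 + 0.4940 = 1.1060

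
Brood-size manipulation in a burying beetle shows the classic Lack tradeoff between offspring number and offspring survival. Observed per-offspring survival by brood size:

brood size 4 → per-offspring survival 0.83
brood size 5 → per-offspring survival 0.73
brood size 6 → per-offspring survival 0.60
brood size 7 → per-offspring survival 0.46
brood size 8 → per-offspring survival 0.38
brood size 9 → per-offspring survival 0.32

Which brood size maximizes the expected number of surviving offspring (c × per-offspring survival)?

Expected surviving offspring = c × s(c):
  c=4: 4 × 0.83 = 3.320
  c=5: 5 × 0.73 = 3.650
  c=6: 6 × 0.60 = 3.600
  c=7: 7 × 0.46 = 3.220
  c=8: 8 × 0.38 = 3.040
  c=9: 9 × 0.32 = 2.880
Maximum at c = 5 (3.650 surviving offspring).

5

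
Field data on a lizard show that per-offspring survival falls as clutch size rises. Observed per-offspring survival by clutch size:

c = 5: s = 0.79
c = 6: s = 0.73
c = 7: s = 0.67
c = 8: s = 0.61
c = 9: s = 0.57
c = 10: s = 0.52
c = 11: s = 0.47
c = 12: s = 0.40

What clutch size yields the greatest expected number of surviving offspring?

10

Expected surviving offspring = c × s(c):
  c=5: 5 × 0.79 = 3.950
  c=6: 6 × 0.73 = 4.380
  c=7: 7 × 0.67 = 4.690
  c=8: 8 × 0.61 = 4.880
  c=9: 9 × 0.57 = 5.130
  c=10: 10 × 0.52 = 5.200
  c=11: 11 × 0.47 = 5.170
  c=12: 12 × 0.40 = 4.800
Maximum at c = 10 (5.200 surviving offspring).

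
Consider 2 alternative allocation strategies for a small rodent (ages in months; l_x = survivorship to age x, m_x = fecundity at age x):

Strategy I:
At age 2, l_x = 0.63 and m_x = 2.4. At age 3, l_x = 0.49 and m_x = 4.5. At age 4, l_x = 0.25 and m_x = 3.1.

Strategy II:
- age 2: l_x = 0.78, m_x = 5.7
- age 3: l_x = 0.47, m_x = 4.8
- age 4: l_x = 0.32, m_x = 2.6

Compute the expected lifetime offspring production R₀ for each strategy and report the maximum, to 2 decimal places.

Strategy I: R₀ = 0.63×2.4 + 0.49×4.5 + 0.25×3.1 = 4.4920
Strategy II: R₀ = 0.78×5.7 + 0.47×4.8 + 0.32×2.6 = 7.5340
Highest R₀: strategy II with 7.5340.

7.53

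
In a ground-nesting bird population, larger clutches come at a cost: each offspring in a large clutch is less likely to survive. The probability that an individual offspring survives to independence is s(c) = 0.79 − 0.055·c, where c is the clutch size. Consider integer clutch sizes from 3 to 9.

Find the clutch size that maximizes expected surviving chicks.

7

Expected surviving chicks = c × s(c):
  c=3: 3 × 0.625 = 1.875
  c=4: 4 × 0.570 = 2.280
  c=5: 5 × 0.515 = 2.575
  c=6: 6 × 0.460 = 2.760
  c=7: 7 × 0.405 = 2.835
  c=8: 8 × 0.350 = 2.800
  c=9: 9 × 0.295 = 2.655
Maximum at c = 7 (2.835 surviving chicks).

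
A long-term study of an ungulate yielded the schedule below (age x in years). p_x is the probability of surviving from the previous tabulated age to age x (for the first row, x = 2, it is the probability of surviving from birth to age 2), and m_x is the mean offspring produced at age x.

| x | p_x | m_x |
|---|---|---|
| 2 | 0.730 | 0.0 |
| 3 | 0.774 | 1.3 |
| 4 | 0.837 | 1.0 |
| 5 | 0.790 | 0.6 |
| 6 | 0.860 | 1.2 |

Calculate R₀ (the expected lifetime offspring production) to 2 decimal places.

Survivorship from birth: l_x = p_2·p_3·…·p_x.
  l_2 = 0.73000
  l_3 = 0.56502
  l_4 = 0.47292
  l_5 = 0.37361
  l_6 = 0.32130
R₀ = Σ l_x m_x:
  age 2: 0.73000 × 0.0 = 0.0000
  age 3: 0.56502 × 1.3 = 0.7345
  age 4: 0.47292 × 1.0 = 0.4729
  age 5: 0.37361 × 0.6 = 0.2242
  age 6: 0.32130 × 1.2 = 0.3856
R₀ = 0.0000 + 0.7345 + 0.4729 + 0.2242 + 0.3856 = 1.8172

1.82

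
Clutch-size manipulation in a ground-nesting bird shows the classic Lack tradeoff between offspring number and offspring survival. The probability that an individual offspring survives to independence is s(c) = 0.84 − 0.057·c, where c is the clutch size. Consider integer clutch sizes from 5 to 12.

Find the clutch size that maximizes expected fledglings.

Expected fledglings = c × s(c):
  c=5: 5 × 0.555 = 2.775
  c=6: 6 × 0.498 = 2.988
  c=7: 7 × 0.441 = 3.087
  c=8: 8 × 0.384 = 3.072
  c=9: 9 × 0.327 = 2.943
  c=10: 10 × 0.270 = 2.700
  c=11: 11 × 0.213 = 2.343
  c=12: 12 × 0.156 = 1.872
Maximum at c = 7 (3.087 fledglings).

7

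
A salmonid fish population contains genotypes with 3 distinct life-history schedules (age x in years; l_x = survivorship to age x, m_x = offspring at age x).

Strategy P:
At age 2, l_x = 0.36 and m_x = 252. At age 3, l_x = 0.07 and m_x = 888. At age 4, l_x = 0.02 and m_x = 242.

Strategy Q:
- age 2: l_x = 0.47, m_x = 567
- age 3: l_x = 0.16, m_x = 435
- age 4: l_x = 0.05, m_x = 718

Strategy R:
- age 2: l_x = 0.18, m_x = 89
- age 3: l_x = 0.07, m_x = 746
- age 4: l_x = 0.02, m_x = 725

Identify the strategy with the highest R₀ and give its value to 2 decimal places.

371.99

Strategy P: R₀ = 0.36×252 + 0.07×888 + 0.02×242 = 157.7200
Strategy Q: R₀ = 0.47×567 + 0.16×435 + 0.05×718 = 371.9900
Strategy R: R₀ = 0.18×89 + 0.07×746 + 0.02×725 = 82.7400
Highest R₀: strategy Q with 371.9900.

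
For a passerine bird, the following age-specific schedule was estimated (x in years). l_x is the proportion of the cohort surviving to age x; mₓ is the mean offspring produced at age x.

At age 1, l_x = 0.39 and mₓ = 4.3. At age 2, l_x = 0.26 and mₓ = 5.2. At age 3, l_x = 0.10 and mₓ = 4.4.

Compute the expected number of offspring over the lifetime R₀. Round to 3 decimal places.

3.469

R₀ = Σ l_x mₓ:
  age 1: 0.39 × 4.3 = 1.6770
  age 2: 0.26 × 5.2 = 1.3520
  age 3: 0.10 × 4.4 = 0.4400
R₀ = 1.6770 + 1.3520 + 0.4400 = 3.4690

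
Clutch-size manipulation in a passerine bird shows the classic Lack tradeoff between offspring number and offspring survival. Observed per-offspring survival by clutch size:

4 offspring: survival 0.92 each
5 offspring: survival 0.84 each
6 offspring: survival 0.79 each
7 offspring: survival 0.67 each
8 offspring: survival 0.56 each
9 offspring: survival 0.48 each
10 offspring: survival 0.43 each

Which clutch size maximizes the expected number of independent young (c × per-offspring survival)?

6

Expected independent young = c × s(c):
  c=4: 4 × 0.92 = 3.680
  c=5: 5 × 0.84 = 4.200
  c=6: 6 × 0.79 = 4.740
  c=7: 7 × 0.67 = 4.690
  c=8: 8 × 0.56 = 4.480
  c=9: 9 × 0.48 = 4.320
  c=10: 10 × 0.43 = 4.300
Maximum at c = 6 (4.740 independent young).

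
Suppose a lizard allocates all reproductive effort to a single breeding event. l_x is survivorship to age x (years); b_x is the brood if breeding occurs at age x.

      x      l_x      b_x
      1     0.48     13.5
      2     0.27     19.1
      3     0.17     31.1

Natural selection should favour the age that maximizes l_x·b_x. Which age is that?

Expected offspring if breeding at age x = l_x × b_x:
  age 1: 0.48 × 13.5 = 6.480
  age 2: 0.27 × 19.1 = 5.157
  age 3: 0.17 × 31.1 = 5.287
Maximum at age 1 (6.480).

1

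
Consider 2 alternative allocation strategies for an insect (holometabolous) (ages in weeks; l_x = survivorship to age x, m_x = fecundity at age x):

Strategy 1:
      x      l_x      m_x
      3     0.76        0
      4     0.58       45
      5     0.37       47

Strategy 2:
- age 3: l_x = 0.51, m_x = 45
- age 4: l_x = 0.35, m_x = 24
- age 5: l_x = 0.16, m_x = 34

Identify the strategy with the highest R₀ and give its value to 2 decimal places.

43.49

Strategy 1: R₀ = 0.76×0 + 0.58×45 + 0.37×47 = 43.4900
Strategy 2: R₀ = 0.51×45 + 0.35×24 + 0.16×34 = 36.7900
Highest R₀: strategy 1 with 43.4900.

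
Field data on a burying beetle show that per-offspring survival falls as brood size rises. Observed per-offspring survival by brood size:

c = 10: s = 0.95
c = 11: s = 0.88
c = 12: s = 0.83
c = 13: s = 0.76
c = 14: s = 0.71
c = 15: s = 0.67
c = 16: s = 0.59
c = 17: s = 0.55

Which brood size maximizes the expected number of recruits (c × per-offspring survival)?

Expected recruits = c × s(c):
  c=10: 10 × 0.95 = 9.500
  c=11: 11 × 0.88 = 9.680
  c=12: 12 × 0.83 = 9.960
  c=13: 13 × 0.76 = 9.880
  c=14: 14 × 0.71 = 9.940
  c=15: 15 × 0.67 = 10.050
  c=16: 16 × 0.59 = 9.440
  c=17: 17 × 0.55 = 9.350
Maximum at c = 15 (10.050 recruits).

15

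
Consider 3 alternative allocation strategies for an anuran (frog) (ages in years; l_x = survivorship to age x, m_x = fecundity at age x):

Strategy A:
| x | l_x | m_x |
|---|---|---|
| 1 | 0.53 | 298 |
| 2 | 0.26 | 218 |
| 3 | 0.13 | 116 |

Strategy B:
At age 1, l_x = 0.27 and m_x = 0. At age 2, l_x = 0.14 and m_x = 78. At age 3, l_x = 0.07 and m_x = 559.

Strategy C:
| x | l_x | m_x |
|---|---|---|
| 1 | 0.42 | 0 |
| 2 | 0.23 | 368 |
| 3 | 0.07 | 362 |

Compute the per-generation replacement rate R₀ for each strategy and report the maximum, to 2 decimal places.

Strategy A: R₀ = 0.53×298 + 0.26×218 + 0.13×116 = 229.7000
Strategy B: R₀ = 0.27×0 + 0.14×78 + 0.07×559 = 50.0500
Strategy C: R₀ = 0.42×0 + 0.23×368 + 0.07×362 = 109.9800
Highest R₀: strategy A with 229.7000.

229.70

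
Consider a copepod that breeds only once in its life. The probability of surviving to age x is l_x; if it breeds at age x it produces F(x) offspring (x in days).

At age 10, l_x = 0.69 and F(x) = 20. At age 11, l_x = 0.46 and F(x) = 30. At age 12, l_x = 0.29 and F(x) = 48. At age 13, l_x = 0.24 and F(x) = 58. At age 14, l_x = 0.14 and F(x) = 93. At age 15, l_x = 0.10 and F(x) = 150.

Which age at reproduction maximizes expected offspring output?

Expected offspring if breeding at age x = l_x × F(x):
  age 10: 0.69 × 20 = 13.800
  age 11: 0.46 × 30 = 13.800
  age 12: 0.29 × 48 = 13.920
  age 13: 0.24 × 58 = 13.920
  age 14: 0.14 × 93 = 13.020
  age 15: 0.10 × 150 = 15.000
Maximum at age 15 (15.000).

15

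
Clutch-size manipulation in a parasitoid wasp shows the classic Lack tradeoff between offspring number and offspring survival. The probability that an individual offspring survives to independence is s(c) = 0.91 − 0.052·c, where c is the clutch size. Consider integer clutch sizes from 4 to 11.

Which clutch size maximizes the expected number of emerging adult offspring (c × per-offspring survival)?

9

Expected emerging adult offspring = c × s(c):
  c=4: 4 × 0.702 = 2.808
  c=5: 5 × 0.650 = 3.250
  c=6: 6 × 0.598 = 3.588
  c=7: 7 × 0.546 = 3.822
  c=8: 8 × 0.494 = 3.952
  c=9: 9 × 0.442 = 3.978
  c=10: 10 × 0.390 = 3.900
  c=11: 11 × 0.338 = 3.718
Maximum at c = 9 (3.978 emerging adult offspring).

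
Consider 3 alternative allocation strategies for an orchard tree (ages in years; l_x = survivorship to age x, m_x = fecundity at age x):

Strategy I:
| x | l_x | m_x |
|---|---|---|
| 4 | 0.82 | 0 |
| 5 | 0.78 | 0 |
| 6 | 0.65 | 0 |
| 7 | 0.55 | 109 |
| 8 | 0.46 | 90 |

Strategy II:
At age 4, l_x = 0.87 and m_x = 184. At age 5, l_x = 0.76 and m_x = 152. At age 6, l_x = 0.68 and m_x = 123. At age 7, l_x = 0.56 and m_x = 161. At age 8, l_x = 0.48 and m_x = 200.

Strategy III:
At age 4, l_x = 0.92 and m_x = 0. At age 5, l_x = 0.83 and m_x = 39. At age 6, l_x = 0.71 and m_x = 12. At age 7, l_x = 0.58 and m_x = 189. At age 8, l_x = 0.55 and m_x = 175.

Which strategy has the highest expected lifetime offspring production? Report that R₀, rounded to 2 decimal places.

545.40

Strategy I: R₀ = 0.82×0 + 0.78×0 + 0.65×0 + 0.55×109 + 0.46×90 = 101.3500
Strategy II: R₀ = 0.87×184 + 0.76×152 + 0.68×123 + 0.56×161 + 0.48×200 = 545.4000
Strategy III: R₀ = 0.92×0 + 0.83×39 + 0.71×12 + 0.58×189 + 0.55×175 = 246.7600
Highest R₀: strategy II with 545.4000.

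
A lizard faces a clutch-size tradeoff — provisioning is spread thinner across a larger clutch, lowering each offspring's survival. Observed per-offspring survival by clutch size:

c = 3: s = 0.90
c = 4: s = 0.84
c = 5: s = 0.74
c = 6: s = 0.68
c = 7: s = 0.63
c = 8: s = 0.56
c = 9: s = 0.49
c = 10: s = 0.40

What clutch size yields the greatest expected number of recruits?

Expected recruits = c × s(c):
  c=3: 3 × 0.90 = 2.700
  c=4: 4 × 0.84 = 3.360
  c=5: 5 × 0.74 = 3.700
  c=6: 6 × 0.68 = 4.080
  c=7: 7 × 0.63 = 4.410
  c=8: 8 × 0.56 = 4.480
  c=9: 9 × 0.49 = 4.410
  c=10: 10 × 0.40 = 4.000
Maximum at c = 8 (4.480 recruits).

8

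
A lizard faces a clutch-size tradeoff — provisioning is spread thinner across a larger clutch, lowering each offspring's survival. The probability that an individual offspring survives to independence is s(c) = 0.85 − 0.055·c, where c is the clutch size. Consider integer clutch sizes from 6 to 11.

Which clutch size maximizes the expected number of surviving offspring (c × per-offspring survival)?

8

Expected surviving offspring = c × s(c):
  c=6: 6 × 0.520 = 3.120
  c=7: 7 × 0.465 = 3.255
  c=8: 8 × 0.410 = 3.280
  c=9: 9 × 0.355 = 3.195
  c=10: 10 × 0.300 = 3.000
  c=11: 11 × 0.245 = 2.695
Maximum at c = 8 (3.280 surviving offspring).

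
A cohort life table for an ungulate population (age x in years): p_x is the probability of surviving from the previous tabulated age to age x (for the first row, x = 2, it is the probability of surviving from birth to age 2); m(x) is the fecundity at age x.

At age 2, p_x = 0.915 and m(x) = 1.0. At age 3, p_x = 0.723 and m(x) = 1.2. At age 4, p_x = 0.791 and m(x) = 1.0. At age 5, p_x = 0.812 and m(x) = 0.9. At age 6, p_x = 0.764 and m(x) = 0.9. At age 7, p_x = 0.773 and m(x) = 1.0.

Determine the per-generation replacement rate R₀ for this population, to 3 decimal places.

Survivorship from birth: l_x = p_2·p_3·…·p_x.
  l_2 = 0.91500
  l_3 = 0.66155
  l_4 = 0.52328
  l_5 = 0.42491
  l_6 = 0.32463
  l_7 = 0.25094
R₀ = Σ l_x m(x):
  age 2: 0.91500 × 1.0 = 0.9150
  age 3: 0.66155 × 1.2 = 0.7939
  age 4: 0.52328 × 1.0 = 0.5233
  age 5: 0.42491 × 0.9 = 0.3824
  age 6: 0.32463 × 0.9 = 0.2922
  age 7: 0.25094 × 1.0 = 0.2509
R₀ = 0.9150 + 0.7939 + 0.5233 + 0.3824 + 0.2922 + 0.2509 = 3.1577

3.158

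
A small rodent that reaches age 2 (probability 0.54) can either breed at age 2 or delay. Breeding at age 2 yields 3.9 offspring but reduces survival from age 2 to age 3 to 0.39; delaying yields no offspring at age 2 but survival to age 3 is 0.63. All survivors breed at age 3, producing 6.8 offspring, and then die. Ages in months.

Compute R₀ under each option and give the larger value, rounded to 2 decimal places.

breed at age 2: R₀ = 0.54 × (3.9 + 0.39 × 6.8) = 0.54 × 6.5520 = 3.5381
delay to age 3: R₀ = 0.54 × (0.63 × 6.8) = 0.54 × 4.2840 = 2.3134
Higher: breed at age 2 (3.5381).

3.54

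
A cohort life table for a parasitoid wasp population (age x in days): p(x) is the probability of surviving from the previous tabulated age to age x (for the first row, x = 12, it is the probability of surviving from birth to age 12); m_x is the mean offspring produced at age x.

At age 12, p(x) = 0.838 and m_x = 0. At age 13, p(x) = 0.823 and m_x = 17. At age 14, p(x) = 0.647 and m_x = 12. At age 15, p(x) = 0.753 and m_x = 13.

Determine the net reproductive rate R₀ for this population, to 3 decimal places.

Survivorship from birth: l_x = p_12·p_13·…·p_x.
  l_12 = 0.83800
  l_13 = 0.68967
  l_14 = 0.44622
  l_15 = 0.33600
R₀ = Σ l_x m_x:
  age 12: 0.83800 × 0 = 0.0000
  age 13: 0.68967 × 17 = 11.7244
  age 14: 0.44622 × 12 = 5.3546
  age 15: 0.33600 × 13 = 4.3680
R₀ = 0.0000 + 11.7244 + 5.3546 + 4.3680 = 21.4470

21.447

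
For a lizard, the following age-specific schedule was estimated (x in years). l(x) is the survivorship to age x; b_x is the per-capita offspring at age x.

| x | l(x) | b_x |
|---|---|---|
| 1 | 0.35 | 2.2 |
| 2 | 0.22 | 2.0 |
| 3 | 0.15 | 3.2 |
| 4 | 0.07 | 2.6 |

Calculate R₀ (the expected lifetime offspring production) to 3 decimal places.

1.872

R₀ = Σ l(x) b_x:
  age 1: 0.35 × 2.2 = 0.7700
  age 2: 0.22 × 2.0 = 0.4400
  age 3: 0.15 × 3.2 = 0.4800
  age 4: 0.07 × 2.6 = 0.1820
R₀ = 0.7700 + 0.4400 + 0.4800 + 0.1820 = 1.8720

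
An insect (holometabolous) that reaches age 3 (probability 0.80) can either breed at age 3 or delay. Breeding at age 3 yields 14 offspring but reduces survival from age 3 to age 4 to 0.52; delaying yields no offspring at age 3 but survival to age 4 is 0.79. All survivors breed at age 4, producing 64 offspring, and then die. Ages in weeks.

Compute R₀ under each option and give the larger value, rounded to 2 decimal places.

breed at age 3: R₀ = 0.80 × (14 + 0.52 × 64) = 0.80 × 47.2800 = 37.8240
delay to age 4: R₀ = 0.80 × (0.79 × 64) = 0.80 × 50.5600 = 40.4480
Higher: delay to age 4 (40.4480).

40.45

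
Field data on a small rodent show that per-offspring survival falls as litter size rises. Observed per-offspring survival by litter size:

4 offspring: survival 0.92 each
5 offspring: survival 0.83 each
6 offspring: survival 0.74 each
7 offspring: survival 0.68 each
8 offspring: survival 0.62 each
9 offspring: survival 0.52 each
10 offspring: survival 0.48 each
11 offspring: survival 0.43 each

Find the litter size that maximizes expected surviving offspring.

Expected surviving offspring = c × s(c):
  c=4: 4 × 0.92 = 3.680
  c=5: 5 × 0.83 = 4.150
  c=6: 6 × 0.74 = 4.440
  c=7: 7 × 0.68 = 4.760
  c=8: 8 × 0.62 = 4.960
  c=9: 9 × 0.52 = 4.680
  c=10: 10 × 0.48 = 4.800
  c=11: 11 × 0.43 = 4.730
Maximum at c = 8 (4.960 surviving offspring).

8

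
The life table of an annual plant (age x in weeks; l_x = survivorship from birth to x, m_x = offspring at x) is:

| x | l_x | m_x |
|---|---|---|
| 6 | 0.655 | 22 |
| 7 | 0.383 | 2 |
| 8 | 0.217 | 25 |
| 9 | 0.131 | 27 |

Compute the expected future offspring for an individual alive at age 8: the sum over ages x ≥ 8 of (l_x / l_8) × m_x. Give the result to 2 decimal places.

41.30

l_8 = 0.217. Conditional survival from age 8 to x is l_x / l_8.
  x=8: (0.217/0.217) × 25 = 25.0000
  x=9: (0.131/0.217) × 27 = 16.2995
Sum = 25.0000 + 16.2995 = 41.2995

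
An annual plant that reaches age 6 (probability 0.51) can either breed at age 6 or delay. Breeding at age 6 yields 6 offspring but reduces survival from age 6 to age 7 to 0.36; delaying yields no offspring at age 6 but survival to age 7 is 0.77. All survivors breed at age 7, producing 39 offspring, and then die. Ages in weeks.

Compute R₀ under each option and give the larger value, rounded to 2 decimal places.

15.32

breed at age 6: R₀ = 0.51 × (6 + 0.36 × 39) = 0.51 × 20.0400 = 10.2204
delay to age 7: R₀ = 0.51 × (0.77 × 39) = 0.51 × 30.0300 = 15.3153
Higher: delay to age 7 (15.3153).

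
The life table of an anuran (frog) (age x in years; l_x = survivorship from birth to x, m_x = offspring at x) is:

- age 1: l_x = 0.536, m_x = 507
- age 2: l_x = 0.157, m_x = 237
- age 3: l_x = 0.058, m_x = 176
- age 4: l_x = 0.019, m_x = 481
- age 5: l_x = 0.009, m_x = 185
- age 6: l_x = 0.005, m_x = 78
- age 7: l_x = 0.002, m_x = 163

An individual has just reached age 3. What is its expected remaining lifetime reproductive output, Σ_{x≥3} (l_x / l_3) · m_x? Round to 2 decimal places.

l_3 = 0.058. Conditional survival from age 3 to x is l_x / l_3.
  x=3: (0.058/0.058) × 176 = 176.0000
  x=4: (0.019/0.058) × 481 = 157.5690
  x=5: (0.009/0.058) × 185 = 28.7069
  x=6: (0.005/0.058) × 78 = 6.7241
  x=7: (0.002/0.058) × 163 = 5.6207
Sum = 176.0000 + 157.5690 + 28.7069 + 6.7241 + 5.6207 = 374.6207

374.62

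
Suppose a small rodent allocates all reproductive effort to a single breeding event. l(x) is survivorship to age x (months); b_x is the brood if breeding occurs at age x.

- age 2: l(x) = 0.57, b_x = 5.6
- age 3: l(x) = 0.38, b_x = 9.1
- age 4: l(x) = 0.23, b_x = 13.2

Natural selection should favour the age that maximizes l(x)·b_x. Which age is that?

Expected offspring if breeding at age x = l(x) × b_x:
  age 2: 0.57 × 5.6 = 3.192
  age 3: 0.38 × 9.1 = 3.458
  age 4: 0.23 × 13.2 = 3.036
Maximum at age 3 (3.458).

3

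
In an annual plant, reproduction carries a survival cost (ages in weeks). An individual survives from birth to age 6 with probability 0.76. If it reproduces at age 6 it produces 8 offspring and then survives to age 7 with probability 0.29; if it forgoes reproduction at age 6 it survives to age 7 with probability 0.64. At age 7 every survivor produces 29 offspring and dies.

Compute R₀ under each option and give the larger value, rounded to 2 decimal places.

breed at age 6: R₀ = 0.76 × (8 + 0.29 × 29) = 0.76 × 16.4100 = 12.4716
delay to age 7: R₀ = 0.76 × (0.64 × 29) = 0.76 × 18.5600 = 14.1056
Higher: delay to age 7 (14.1056).

14.11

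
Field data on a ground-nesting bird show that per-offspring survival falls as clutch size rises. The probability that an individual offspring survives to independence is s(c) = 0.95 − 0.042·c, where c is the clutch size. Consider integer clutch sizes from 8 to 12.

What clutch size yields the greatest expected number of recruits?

Expected recruits = c × s(c):
  c=8: 8 × 0.614 = 4.912
  c=9: 9 × 0.572 = 5.148
  c=10: 10 × 0.530 = 5.300
  c=11: 11 × 0.488 = 5.368
  c=12: 12 × 0.446 = 5.352
Maximum at c = 11 (5.368 recruits).

11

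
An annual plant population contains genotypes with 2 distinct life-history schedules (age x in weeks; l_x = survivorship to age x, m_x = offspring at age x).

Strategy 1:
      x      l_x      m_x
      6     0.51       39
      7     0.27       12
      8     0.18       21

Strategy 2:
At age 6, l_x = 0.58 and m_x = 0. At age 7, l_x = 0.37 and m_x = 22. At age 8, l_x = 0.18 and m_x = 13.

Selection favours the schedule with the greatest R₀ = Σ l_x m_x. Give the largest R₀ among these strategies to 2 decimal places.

Strategy 1: R₀ = 0.51×39 + 0.27×12 + 0.18×21 = 26.9100
Strategy 2: R₀ = 0.58×0 + 0.37×22 + 0.18×13 = 10.4800
Highest R₀: strategy 1 with 26.9100.

26.91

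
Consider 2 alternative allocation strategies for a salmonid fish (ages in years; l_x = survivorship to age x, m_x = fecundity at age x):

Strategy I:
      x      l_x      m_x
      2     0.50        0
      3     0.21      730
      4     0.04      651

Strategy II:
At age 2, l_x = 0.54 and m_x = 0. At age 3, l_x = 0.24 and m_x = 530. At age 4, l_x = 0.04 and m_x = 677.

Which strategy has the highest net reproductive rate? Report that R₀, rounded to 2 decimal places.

Strategy I: R₀ = 0.50×0 + 0.21×730 + 0.04×651 = 179.3400
Strategy II: R₀ = 0.54×0 + 0.24×530 + 0.04×677 = 154.2800
Highest R₀: strategy I with 179.3400.

179.34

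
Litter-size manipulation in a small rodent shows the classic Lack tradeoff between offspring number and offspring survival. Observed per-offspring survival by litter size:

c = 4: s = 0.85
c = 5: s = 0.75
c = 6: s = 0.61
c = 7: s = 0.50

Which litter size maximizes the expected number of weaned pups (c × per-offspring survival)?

Expected weaned pups = c × s(c):
  c=4: 4 × 0.85 = 3.400
  c=5: 5 × 0.75 = 3.750
  c=6: 6 × 0.61 = 3.660
  c=7: 7 × 0.50 = 3.500
Maximum at c = 5 (3.750 weaned pups).

5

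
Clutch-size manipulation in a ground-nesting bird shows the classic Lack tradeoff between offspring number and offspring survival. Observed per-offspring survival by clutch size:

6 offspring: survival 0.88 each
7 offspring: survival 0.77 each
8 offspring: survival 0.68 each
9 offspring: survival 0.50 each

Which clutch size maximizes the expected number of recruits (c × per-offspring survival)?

8

Expected recruits = c × s(c):
  c=6: 6 × 0.88 = 5.280
  c=7: 7 × 0.77 = 5.390
  c=8: 8 × 0.68 = 5.440
  c=9: 9 × 0.50 = 4.500
Maximum at c = 8 (5.440 recruits).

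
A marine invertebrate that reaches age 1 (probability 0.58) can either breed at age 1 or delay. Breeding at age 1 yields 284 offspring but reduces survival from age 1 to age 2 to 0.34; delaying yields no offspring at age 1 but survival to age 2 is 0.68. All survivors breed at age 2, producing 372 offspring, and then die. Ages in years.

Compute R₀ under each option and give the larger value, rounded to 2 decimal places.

238.08

breed at age 1: R₀ = 0.58 × (284 + 0.34 × 372) = 0.58 × 410.4800 = 238.0784
delay to age 2: R₀ = 0.58 × (0.68 × 372) = 0.58 × 252.9600 = 146.7168
Higher: breed at age 1 (238.0784).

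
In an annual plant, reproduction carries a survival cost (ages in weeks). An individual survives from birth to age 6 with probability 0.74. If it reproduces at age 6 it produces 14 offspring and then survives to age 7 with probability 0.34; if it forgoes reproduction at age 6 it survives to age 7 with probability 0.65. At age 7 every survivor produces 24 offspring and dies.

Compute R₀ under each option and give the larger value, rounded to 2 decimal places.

breed at age 6: R₀ = 0.74 × (14 + 0.34 × 24) = 0.74 × 22.1600 = 16.3984
delay to age 7: R₀ = 0.74 × (0.65 × 24) = 0.74 × 15.6000 = 11.5440
Higher: breed at age 6 (16.3984).

16.40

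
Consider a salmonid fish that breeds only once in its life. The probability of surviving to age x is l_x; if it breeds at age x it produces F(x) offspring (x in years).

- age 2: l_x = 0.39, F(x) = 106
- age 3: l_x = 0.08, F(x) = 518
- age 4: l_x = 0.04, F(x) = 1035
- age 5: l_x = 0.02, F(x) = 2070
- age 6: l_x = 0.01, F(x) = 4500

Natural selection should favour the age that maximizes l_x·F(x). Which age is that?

Expected offspring if breeding at age x = l_x × F(x):
  age 2: 0.39 × 106 = 41.340
  age 3: 0.08 × 518 = 41.440
  age 4: 0.04 × 1035 = 41.400
  age 5: 0.02 × 2070 = 41.400
  age 6: 0.01 × 4500 = 45.000
Maximum at age 6 (45.000).

6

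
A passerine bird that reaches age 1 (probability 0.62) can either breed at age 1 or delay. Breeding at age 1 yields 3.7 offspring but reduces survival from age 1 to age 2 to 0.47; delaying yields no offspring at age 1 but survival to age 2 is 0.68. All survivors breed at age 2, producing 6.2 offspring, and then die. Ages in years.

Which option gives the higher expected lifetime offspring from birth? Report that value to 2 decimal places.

breed at age 1: R₀ = 0.62 × (3.7 + 0.47 × 6.2) = 0.62 × 6.6140 = 4.1007
delay to age 2: R₀ = 0.62 × (0.68 × 6.2) = 0.62 × 4.2160 = 2.6139
Higher: breed at age 1 (4.1007).

4.10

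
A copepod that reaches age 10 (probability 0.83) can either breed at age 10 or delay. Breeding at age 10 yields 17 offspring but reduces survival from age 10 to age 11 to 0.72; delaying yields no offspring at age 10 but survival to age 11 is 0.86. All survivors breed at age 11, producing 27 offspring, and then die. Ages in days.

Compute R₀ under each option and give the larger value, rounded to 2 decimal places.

breed at age 10: R₀ = 0.83 × (17 + 0.72 × 27) = 0.83 × 36.4400 = 30.2452
delay to age 11: R₀ = 0.83 × (0.86 × 27) = 0.83 × 23.2200 = 19.2726
Higher: breed at age 10 (30.2452).

30.25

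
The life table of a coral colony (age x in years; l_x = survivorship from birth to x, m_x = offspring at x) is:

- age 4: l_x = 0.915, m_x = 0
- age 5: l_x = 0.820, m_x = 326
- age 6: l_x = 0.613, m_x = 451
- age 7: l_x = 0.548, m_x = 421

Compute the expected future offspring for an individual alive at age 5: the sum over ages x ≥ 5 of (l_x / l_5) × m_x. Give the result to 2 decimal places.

944.50

l_5 = 0.820. Conditional survival from age 5 to x is l_x / l_5.
  x=5: (0.820/0.820) × 326 = 326.0000
  x=6: (0.613/0.820) × 451 = 337.1500
  x=7: (0.548/0.820) × 421 = 281.3512
Sum = 326.0000 + 337.1500 + 281.3512 = 944.5012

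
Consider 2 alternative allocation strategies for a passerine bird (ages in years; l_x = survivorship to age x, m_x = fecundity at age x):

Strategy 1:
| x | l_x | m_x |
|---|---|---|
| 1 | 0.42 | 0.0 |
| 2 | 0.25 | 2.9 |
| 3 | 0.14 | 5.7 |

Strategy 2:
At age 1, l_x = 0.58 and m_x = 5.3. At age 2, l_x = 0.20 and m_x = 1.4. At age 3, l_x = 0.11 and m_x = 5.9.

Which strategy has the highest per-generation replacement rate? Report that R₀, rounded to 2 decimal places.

4.00

Strategy 1: R₀ = 0.42×0.0 + 0.25×2.9 + 0.14×5.7 = 1.5230
Strategy 2: R₀ = 0.58×5.3 + 0.20×1.4 + 0.11×5.9 = 4.0030
Highest R₀: strategy 2 with 4.0030.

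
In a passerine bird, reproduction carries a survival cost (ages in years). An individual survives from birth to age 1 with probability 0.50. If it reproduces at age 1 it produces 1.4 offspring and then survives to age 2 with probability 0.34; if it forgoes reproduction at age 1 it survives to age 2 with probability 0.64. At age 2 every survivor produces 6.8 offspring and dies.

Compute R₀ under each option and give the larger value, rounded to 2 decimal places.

breed at age 1: R₀ = 0.50 × (1.4 + 0.34 × 6.8) = 0.50 × 3.7120 = 1.8560
delay to age 2: R₀ = 0.50 × (0.64 × 6.8) = 0.50 × 4.3520 = 2.1760
Higher: delay to age 2 (2.1760).

2.18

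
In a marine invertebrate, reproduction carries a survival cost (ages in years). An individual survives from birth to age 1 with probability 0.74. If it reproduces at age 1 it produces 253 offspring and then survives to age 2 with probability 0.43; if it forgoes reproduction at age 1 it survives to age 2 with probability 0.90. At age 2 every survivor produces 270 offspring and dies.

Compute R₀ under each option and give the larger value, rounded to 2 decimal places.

273.13

breed at age 1: R₀ = 0.74 × (253 + 0.43 × 270) = 0.74 × 369.1000 = 273.1340
delay to age 2: R₀ = 0.74 × (0.90 × 270) = 0.74 × 243.0000 = 179.8200
Higher: breed at age 1 (273.1340).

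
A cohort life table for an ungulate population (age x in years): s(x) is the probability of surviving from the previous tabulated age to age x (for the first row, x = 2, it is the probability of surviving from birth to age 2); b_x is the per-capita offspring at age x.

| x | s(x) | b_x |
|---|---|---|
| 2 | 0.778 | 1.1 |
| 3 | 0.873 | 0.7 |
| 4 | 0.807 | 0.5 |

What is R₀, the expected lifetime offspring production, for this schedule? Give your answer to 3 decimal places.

1.605

Survivorship from birth: l_x = s_2·s_3·…·s_x.
  l_2 = 0.77800
  l_3 = 0.67919
  l_4 = 0.54811
R₀ = Σ l_x b_x:
  age 2: 0.77800 × 1.1 = 0.8558
  age 3: 0.67919 × 0.7 = 0.4754
  age 4: 0.54811 × 0.5 = 0.2741
R₀ = 0.8558 + 0.4754 + 0.2741 = 1.6053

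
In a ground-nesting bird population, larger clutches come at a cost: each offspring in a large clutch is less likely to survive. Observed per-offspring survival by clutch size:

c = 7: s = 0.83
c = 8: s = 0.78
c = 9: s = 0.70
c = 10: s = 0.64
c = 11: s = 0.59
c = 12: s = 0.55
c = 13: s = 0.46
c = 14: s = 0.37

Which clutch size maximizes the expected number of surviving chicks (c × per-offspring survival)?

12

Expected surviving chicks = c × s(c):
  c=7: 7 × 0.83 = 5.810
  c=8: 8 × 0.78 = 6.240
  c=9: 9 × 0.70 = 6.300
  c=10: 10 × 0.64 = 6.400
  c=11: 11 × 0.59 = 6.490
  c=12: 12 × 0.55 = 6.600
  c=13: 13 × 0.46 = 5.980
  c=14: 14 × 0.37 = 5.180
Maximum at c = 12 (6.600 surviving chicks).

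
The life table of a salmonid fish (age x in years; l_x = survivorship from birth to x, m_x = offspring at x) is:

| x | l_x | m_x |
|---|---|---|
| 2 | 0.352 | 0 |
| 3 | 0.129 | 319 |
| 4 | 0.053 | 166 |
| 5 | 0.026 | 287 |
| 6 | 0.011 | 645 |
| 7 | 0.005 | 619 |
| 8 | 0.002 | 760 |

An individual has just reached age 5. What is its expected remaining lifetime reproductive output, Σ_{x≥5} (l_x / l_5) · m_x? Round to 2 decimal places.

737.38

l_5 = 0.026. Conditional survival from age 5 to x is l_x / l_5.
  x=5: (0.026/0.026) × 287 = 287.0000
  x=6: (0.011/0.026) × 645 = 272.8846
  x=7: (0.005/0.026) × 619 = 119.0385
  x=8: (0.002/0.026) × 760 = 58.4615
Sum = 287.0000 + 272.8846 + 119.0385 + 58.4615 = 737.3846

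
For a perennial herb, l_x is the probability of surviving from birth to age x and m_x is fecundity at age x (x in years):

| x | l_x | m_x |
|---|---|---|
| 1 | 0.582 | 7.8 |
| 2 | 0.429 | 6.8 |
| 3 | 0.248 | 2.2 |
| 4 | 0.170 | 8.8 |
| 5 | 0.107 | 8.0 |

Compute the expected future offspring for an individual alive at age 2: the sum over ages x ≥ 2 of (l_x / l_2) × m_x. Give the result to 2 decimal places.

l_2 = 0.429. Conditional survival from age 2 to x is l_x / l_2.
  x=2: (0.429/0.429) × 6.8 = 6.8000
  x=3: (0.248/0.429) × 2.2 = 1.2718
  x=4: (0.170/0.429) × 8.8 = 3.4872
  x=5: (0.107/0.429) × 8.0 = 1.9953
Sum = 6.8000 + 1.2718 + 3.4872 + 1.9953 = 13.5543

13.55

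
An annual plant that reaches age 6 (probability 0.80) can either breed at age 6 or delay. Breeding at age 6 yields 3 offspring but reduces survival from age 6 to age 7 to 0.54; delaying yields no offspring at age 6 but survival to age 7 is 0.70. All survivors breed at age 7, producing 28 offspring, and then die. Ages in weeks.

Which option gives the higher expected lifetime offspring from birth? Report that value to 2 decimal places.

breed at age 6: R₀ = 0.80 × (3 + 0.54 × 28) = 0.80 × 18.1200 = 14.4960
delay to age 7: R₀ = 0.80 × (0.70 × 28) = 0.80 × 19.6000 = 15.6800
Higher: delay to age 7 (15.6800).

15.68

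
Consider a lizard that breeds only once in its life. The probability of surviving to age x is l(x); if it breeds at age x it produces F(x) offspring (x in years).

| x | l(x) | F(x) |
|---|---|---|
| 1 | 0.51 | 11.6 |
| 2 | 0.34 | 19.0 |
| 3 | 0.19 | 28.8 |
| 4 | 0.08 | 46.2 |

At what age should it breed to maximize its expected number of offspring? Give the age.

Expected offspring if breeding at age x = l(x) × F(x):
  age 1: 0.51 × 11.6 = 5.916
  age 2: 0.34 × 19.0 = 6.460
  age 3: 0.19 × 28.8 = 5.472
  age 4: 0.08 × 46.2 = 3.696
Maximum at age 2 (6.460).

2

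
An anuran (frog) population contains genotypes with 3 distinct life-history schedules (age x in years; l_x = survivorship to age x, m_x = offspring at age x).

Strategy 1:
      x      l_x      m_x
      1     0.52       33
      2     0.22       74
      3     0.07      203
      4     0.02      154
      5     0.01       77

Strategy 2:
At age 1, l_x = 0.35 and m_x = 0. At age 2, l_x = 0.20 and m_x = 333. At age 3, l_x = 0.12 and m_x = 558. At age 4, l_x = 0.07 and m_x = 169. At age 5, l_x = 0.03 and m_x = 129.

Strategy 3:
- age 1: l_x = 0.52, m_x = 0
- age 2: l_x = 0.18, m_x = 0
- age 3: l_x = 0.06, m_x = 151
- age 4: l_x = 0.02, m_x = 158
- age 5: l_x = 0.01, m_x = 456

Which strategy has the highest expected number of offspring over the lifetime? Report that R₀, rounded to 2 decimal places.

149.26

Strategy 1: R₀ = 0.52×33 + 0.22×74 + 0.07×203 + 0.02×154 + 0.01×77 = 51.5000
Strategy 2: R₀ = 0.35×0 + 0.20×333 + 0.12×558 + 0.07×169 + 0.03×129 = 149.2600
Strategy 3: R₀ = 0.52×0 + 0.18×0 + 0.06×151 + 0.02×158 + 0.01×456 = 16.7800
Highest R₀: strategy 2 with 149.2600.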